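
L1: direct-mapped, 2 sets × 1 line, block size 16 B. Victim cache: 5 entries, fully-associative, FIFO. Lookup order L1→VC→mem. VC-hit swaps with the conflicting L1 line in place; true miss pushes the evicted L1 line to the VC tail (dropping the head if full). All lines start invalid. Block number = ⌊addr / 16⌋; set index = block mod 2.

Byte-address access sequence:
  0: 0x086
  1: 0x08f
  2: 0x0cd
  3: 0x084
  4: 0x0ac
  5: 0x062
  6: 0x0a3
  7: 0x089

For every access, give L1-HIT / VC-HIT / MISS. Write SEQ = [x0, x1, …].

#0 0x86→b8/s0 MISS; vc=[]
#1 0x8f→b8/s0 L1-HIT; vc=[]
#2 0xcd→b12/s0 MISS; vc=[8]
#3 0x84→b8/s0 VC-HIT; vc=[12]
#4 0xac→b10/s0 MISS; vc=[12,8]
#5 0x62→b6/s0 MISS; vc=[12,8,10]
#6 0xa3→b10/s0 VC-HIT; vc=[12,8,6]
#7 0x89→b8/s0 VC-HIT; vc=[12,10,6]

SEQ = [MISS, L1-HIT, MISS, VC-HIT, MISS, MISS, VC-HIT, VC-HIT]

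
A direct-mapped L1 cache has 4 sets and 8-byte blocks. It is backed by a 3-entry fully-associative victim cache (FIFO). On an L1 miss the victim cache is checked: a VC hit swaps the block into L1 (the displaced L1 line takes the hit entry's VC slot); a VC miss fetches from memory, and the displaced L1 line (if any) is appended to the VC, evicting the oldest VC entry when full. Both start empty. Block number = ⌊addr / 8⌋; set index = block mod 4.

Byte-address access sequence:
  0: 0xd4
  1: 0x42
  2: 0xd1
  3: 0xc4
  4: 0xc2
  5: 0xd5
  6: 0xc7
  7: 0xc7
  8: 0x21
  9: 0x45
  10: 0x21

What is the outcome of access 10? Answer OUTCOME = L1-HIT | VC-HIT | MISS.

0: 0xd4 (blk 26, set 2) → MISS  vc=[]
1: 0x42 (blk 8, set 0) → MISS  vc=[]
2: 0xd1 (blk 26, set 2) → L1-HIT  vc=[]
3: 0xc4 (blk 24, set 0) → MISS  vc=[8]
4: 0xc2 (blk 24, set 0) → L1-HIT  vc=[8]
5: 0xd5 (blk 26, set 2) → L1-HIT  vc=[8]
6: 0xc7 (blk 24, set 0) → L1-HIT  vc=[8]
7: 0xc7 (blk 24, set 0) → L1-HIT  vc=[8]
8: 0x21 (blk 4, set 0) → MISS  vc=[8, 24]
9: 0x45 (blk 8, set 0) → VC-HIT  vc=[4, 24]
10: 0x21 (blk 4, set 0) → VC-HIT  vc=[8, 24]

OUTCOME = VC-HIT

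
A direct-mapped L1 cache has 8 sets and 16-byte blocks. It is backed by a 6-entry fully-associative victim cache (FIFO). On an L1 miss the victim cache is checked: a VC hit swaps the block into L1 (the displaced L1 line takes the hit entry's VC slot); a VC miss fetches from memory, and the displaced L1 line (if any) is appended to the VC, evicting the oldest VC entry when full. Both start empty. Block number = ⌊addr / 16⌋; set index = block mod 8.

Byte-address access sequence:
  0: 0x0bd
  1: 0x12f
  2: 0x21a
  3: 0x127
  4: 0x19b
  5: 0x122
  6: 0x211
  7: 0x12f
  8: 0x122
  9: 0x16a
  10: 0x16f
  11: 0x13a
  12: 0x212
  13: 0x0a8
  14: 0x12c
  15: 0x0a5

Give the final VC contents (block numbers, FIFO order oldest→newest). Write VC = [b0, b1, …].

VC = [25, 11, 18]

0: 0xbd (blk 11, set 3) → MISS  vc=[]
1: 0x12f (blk 18, set 2) → MISS  vc=[]
2: 0x21a (blk 33, set 1) → MISS  vc=[]
3: 0x127 (blk 18, set 2) → L1-HIT  vc=[]
4: 0x19b (blk 25, set 1) → MISS  vc=[33]
5: 0x122 (blk 18, set 2) → L1-HIT  vc=[33]
6: 0x211 (blk 33, set 1) → VC-HIT  vc=[25]
7: 0x12f (blk 18, set 2) → L1-HIT  vc=[25]
8: 0x122 (blk 18, set 2) → L1-HIT  vc=[25]
9: 0x16a (blk 22, set 6) → MISS  vc=[25]
10: 0x16f (blk 22, set 6) → L1-HIT  vc=[25]
11: 0x13a (blk 19, set 3) → MISS  vc=[25, 11]
12: 0x212 (blk 33, set 1) → L1-HIT  vc=[25, 11]
13: 0xa8 (blk 10, set 2) → MISS  vc=[25, 11, 18]
14: 0x12c (blk 18, set 2) → VC-HIT  vc=[25, 11, 10]
15: 0xa5 (blk 10, set 2) → VC-HIT  vc=[25, 11, 18]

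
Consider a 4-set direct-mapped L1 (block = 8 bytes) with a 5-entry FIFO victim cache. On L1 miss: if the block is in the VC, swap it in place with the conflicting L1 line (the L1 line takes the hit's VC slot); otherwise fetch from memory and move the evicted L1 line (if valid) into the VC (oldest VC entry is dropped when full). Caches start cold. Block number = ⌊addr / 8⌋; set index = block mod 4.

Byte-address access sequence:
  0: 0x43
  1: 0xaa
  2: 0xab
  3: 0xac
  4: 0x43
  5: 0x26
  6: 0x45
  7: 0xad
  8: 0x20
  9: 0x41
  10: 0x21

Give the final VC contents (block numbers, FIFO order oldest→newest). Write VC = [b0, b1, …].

VC = [8]

  [0] addr=0x43 blk=8 s=0: MISS | VC []
  [1] addr=0xaa blk=21 s=1: MISS | VC []
  [2] addr=0xab blk=21 s=1: L1-HIT | VC []
  [3] addr=0xac blk=21 s=1: L1-HIT | VC []
  [4] addr=0x43 blk=8 s=0: L1-HIT | VC []
  [5] addr=0x26 blk=4 s=0: MISS | VC [8]
  [6] addr=0x45 blk=8 s=0: VC-HIT | VC [4]
  [7] addr=0xad blk=21 s=1: L1-HIT | VC [4]
  [8] addr=0x20 blk=4 s=0: VC-HIT | VC [8]
  [9] addr=0x41 blk=8 s=0: VC-HIT | VC [4]
  [10] addr=0x21 blk=4 s=0: VC-HIT | VC [8]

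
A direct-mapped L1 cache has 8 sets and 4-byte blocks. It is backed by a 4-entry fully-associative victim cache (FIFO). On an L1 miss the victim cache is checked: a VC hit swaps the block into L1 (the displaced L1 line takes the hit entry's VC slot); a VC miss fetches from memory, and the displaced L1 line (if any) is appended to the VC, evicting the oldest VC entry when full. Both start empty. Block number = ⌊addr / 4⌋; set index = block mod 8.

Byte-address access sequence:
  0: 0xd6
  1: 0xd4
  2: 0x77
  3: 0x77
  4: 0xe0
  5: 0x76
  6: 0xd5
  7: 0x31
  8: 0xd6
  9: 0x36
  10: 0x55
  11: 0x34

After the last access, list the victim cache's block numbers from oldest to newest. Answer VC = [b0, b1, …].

VC = [29, 53, 21]

#0 0xd6→b53/s5 MISS; vc=[]
#1 0xd4→b53/s5 L1-HIT; vc=[]
#2 0x77→b29/s5 MISS; vc=[53]
#3 0x77→b29/s5 L1-HIT; vc=[53]
#4 0xe0→b56/s0 MISS; vc=[53]
#5 0x76→b29/s5 L1-HIT; vc=[53]
#6 0xd5→b53/s5 VC-HIT; vc=[29]
#7 0x31→b12/s4 MISS; vc=[29]
#8 0xd6→b53/s5 L1-HIT; vc=[29]
#9 0x36→b13/s5 MISS; vc=[29,53]
#10 0x55→b21/s5 MISS; vc=[29,53,13]
#11 0x34→b13/s5 VC-HIT; vc=[29,53,21]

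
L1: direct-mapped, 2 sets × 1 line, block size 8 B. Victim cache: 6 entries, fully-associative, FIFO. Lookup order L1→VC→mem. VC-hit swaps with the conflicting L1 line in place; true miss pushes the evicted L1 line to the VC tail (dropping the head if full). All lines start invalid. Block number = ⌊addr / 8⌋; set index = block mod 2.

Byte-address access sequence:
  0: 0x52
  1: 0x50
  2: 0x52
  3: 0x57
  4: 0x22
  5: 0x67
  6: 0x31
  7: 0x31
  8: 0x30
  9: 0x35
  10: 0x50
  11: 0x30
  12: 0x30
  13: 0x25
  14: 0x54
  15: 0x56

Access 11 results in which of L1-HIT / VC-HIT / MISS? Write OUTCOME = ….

OUTCOME = VC-HIT

#0 0x52→b10/s0 MISS; vc=[]
#1 0x50→b10/s0 L1-HIT; vc=[]
#2 0x52→b10/s0 L1-HIT; vc=[]
#3 0x57→b10/s0 L1-HIT; vc=[]
#4 0x22→b4/s0 MISS; vc=[10]
#5 0x67→b12/s0 MISS; vc=[10,4]
#6 0x31→b6/s0 MISS; vc=[10,4,12]
#7 0x31→b6/s0 L1-HIT; vc=[10,4,12]
#8 0x30→b6/s0 L1-HIT; vc=[10,4,12]
#9 0x35→b6/s0 L1-HIT; vc=[10,4,12]
#10 0x50→b10/s0 VC-HIT; vc=[6,4,12]
#11 0x30→b6/s0 VC-HIT; vc=[10,4,12]
#12 0x30→b6/s0 L1-HIT; vc=[10,4,12]
#13 0x25→b4/s0 VC-HIT; vc=[10,6,12]
#14 0x54→b10/s0 VC-HIT; vc=[4,6,12]
#15 0x56→b10/s0 L1-HIT; vc=[4,6,12]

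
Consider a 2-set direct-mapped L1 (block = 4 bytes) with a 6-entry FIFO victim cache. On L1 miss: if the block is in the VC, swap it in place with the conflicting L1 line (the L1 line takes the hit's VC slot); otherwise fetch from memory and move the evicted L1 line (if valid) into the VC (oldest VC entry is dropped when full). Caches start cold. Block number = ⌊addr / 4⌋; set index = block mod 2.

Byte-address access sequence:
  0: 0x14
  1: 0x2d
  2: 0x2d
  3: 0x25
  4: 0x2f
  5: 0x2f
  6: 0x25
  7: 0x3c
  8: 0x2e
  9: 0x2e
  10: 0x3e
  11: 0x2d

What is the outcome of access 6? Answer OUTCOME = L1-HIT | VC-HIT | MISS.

OUTCOME = VC-HIT

#0 0x14→b5/s1 MISS; vc=[]
#1 0x2d→b11/s1 MISS; vc=[5]
#2 0x2d→b11/s1 L1-HIT; vc=[5]
#3 0x25→b9/s1 MISS; vc=[5,11]
#4 0x2f→b11/s1 VC-HIT; vc=[5,9]
#5 0x2f→b11/s1 L1-HIT; vc=[5,9]
#6 0x25→b9/s1 VC-HIT; vc=[5,11]
#7 0x3c→b15/s1 MISS; vc=[5,11,9]
#8 0x2e→b11/s1 VC-HIT; vc=[5,15,9]
#9 0x2e→b11/s1 L1-HIT; vc=[5,15,9]
#10 0x3e→b15/s1 VC-HIT; vc=[5,11,9]
#11 0x2d→b11/s1 VC-HIT; vc=[5,15,9]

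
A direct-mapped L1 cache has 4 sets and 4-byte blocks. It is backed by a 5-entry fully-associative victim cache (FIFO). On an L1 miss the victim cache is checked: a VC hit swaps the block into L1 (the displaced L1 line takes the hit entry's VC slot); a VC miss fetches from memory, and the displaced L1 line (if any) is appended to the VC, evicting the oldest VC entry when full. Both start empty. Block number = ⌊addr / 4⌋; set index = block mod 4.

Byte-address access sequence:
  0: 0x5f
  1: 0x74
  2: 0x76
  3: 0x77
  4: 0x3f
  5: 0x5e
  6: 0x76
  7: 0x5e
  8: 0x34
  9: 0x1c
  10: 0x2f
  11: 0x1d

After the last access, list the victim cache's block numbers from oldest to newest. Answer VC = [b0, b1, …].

VC = [15, 29, 23, 11]

#0 0x5f→b23/s3 MISS; vc=[]
#1 0x74→b29/s1 MISS; vc=[]
#2 0x76→b29/s1 L1-HIT; vc=[]
#3 0x77→b29/s1 L1-HIT; vc=[]
#4 0x3f→b15/s3 MISS; vc=[23]
#5 0x5e→b23/s3 VC-HIT; vc=[15]
#6 0x76→b29/s1 L1-HIT; vc=[15]
#7 0x5e→b23/s3 L1-HIT; vc=[15]
#8 0x34→b13/s1 MISS; vc=[15,29]
#9 0x1c→b7/s3 MISS; vc=[15,29,23]
#10 0x2f→b11/s3 MISS; vc=[15,29,23,7]
#11 0x1d→b7/s3 VC-HIT; vc=[15,29,23,11]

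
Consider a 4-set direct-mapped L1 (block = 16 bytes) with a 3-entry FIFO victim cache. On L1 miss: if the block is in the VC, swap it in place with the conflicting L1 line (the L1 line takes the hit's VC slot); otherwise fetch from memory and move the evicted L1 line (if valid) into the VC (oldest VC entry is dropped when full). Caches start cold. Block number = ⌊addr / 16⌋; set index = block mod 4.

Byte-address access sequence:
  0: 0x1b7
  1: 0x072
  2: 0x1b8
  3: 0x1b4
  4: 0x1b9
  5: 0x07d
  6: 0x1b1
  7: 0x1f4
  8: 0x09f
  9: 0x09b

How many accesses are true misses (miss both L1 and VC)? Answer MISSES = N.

  [0] addr=0x1b7 blk=27 s=3: MISS | VC []
  [1] addr=0x72 blk=7 s=3: MISS | VC [27]
  [2] addr=0x1b8 blk=27 s=3: VC-HIT | VC [7]
  [3] addr=0x1b4 blk=27 s=3: L1-HIT | VC [7]
  [4] addr=0x1b9 blk=27 s=3: L1-HIT | VC [7]
  [5] addr=0x7d blk=7 s=3: VC-HIT | VC [27]
  [6] addr=0x1b1 blk=27 s=3: VC-HIT | VC [7]
  [7] addr=0x1f4 blk=31 s=3: MISS | VC [7, 27]
  [8] addr=0x9f blk=9 s=1: MISS | VC [7, 27]
  [9] addr=0x9b blk=9 s=1: L1-HIT | VC [7, 27]

MISSES = 4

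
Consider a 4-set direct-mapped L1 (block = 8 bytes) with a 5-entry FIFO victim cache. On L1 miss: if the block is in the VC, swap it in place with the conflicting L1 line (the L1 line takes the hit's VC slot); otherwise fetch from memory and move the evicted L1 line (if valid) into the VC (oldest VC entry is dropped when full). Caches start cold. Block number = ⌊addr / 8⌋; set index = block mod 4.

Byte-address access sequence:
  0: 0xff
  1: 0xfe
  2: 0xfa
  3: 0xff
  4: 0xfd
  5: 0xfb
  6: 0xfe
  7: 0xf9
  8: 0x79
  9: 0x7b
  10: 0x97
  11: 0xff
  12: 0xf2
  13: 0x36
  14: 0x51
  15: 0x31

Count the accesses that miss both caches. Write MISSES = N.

MISSES = 6

0: 0xff (blk 31, set 3) → MISS  vc=[]
1: 0xfe (blk 31, set 3) → L1-HIT  vc=[]
2: 0xfa (blk 31, set 3) → L1-HIT  vc=[]
3: 0xff (blk 31, set 3) → L1-HIT  vc=[]
4: 0xfd (blk 31, set 3) → L1-HIT  vc=[]
5: 0xfb (blk 31, set 3) → L1-HIT  vc=[]
6: 0xfe (blk 31, set 3) → L1-HIT  vc=[]
7: 0xf9 (blk 31, set 3) → L1-HIT  vc=[]
8: 0x79 (blk 15, set 3) → MISS  vc=[31]
9: 0x7b (blk 15, set 3) → L1-HIT  vc=[31]
10: 0x97 (blk 18, set 2) → MISS  vc=[31]
11: 0xff (blk 31, set 3) → VC-HIT  vc=[15]
12: 0xf2 (blk 30, set 2) → MISS  vc=[15, 18]
13: 0x36 (blk 6, set 2) → MISS  vc=[15, 18, 30]
14: 0x51 (blk 10, set 2) → MISS  vc=[15, 18, 30, 6]
15: 0x31 (blk 6, set 2) → VC-HIT  vc=[15, 18, 30, 10]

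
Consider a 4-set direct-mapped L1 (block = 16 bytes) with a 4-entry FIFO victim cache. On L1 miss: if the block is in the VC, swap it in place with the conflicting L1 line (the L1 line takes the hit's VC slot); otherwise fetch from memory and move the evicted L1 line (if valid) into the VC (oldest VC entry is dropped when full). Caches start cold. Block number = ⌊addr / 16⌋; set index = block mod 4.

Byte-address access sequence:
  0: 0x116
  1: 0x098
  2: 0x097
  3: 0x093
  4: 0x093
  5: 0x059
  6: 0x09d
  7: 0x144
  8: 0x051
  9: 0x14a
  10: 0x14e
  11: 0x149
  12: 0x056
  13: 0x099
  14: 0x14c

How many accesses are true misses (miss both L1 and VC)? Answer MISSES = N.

MISSES = 4

0: 0x116 (blk 17, set 1) → MISS  vc=[]
1: 0x98 (blk 9, set 1) → MISS  vc=[17]
2: 0x97 (blk 9, set 1) → L1-HIT  vc=[17]
3: 0x93 (blk 9, set 1) → L1-HIT  vc=[17]
4: 0x93 (blk 9, set 1) → L1-HIT  vc=[17]
5: 0x59 (blk 5, set 1) → MISS  vc=[17, 9]
6: 0x9d (blk 9, set 1) → VC-HIT  vc=[17, 5]
7: 0x144 (blk 20, set 0) → MISS  vc=[17, 5]
8: 0x51 (blk 5, set 1) → VC-HIT  vc=[17, 9]
9: 0x14a (blk 20, set 0) → L1-HIT  vc=[17, 9]
10: 0x14e (blk 20, set 0) → L1-HIT  vc=[17, 9]
11: 0x149 (blk 20, set 0) → L1-HIT  vc=[17, 9]
12: 0x56 (blk 5, set 1) → L1-HIT  vc=[17, 9]
13: 0x99 (blk 9, set 1) → VC-HIT  vc=[17, 5]
14: 0x14c (blk 20, set 0) → L1-HIT  vc=[17, 5]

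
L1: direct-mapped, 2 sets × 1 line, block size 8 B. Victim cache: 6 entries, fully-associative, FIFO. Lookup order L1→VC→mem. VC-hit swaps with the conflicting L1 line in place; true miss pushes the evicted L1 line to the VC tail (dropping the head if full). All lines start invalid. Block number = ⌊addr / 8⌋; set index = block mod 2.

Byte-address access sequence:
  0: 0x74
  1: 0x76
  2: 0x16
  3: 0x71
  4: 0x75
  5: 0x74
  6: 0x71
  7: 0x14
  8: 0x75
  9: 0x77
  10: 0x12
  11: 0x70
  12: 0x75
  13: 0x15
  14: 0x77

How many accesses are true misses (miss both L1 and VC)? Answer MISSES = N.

  [0] addr=0x74 blk=14 s=0: MISS | VC []
  [1] addr=0x76 blk=14 s=0: L1-HIT | VC []
  [2] addr=0x16 blk=2 s=0: MISS | VC [14]
  [3] addr=0x71 blk=14 s=0: VC-HIT | VC [2]
  [4] addr=0x75 blk=14 s=0: L1-HIT | VC [2]
  [5] addr=0x74 blk=14 s=0: L1-HIT | VC [2]
  [6] addr=0x71 blk=14 s=0: L1-HIT | VC [2]
  [7] addr=0x14 blk=2 s=0: VC-HIT | VC [14]
  [8] addr=0x75 blk=14 s=0: VC-HIT | VC [2]
  [9] addr=0x77 blk=14 s=0: L1-HIT | VC [2]
  [10] addr=0x12 blk=2 s=0: VC-HIT | VC [14]
  [11] addr=0x70 blk=14 s=0: VC-HIT | VC [2]
  [12] addr=0x75 blk=14 s=0: L1-HIT | VC [2]
  [13] addr=0x15 blk=2 s=0: VC-HIT | VC [14]
  [14] addr=0x77 blk=14 s=0: VC-HIT | VC [2]

MISSES = 2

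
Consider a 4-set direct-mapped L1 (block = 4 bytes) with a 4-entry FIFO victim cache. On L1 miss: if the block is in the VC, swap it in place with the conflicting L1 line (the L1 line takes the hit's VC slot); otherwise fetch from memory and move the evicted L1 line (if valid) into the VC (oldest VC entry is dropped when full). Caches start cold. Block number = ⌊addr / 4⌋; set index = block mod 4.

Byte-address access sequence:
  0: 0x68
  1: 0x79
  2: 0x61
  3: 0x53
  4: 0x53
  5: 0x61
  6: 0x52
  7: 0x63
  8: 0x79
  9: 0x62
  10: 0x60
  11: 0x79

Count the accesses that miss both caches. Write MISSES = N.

MISSES = 4

  [0] addr=0x68 blk=26 s=2: MISS | VC []
  [1] addr=0x79 blk=30 s=2: MISS | VC [26]
  [2] addr=0x61 blk=24 s=0: MISS | VC [26]
  [3] addr=0x53 blk=20 s=0: MISS | VC [26, 24]
  [4] addr=0x53 blk=20 s=0: L1-HIT | VC [26, 24]
  [5] addr=0x61 blk=24 s=0: VC-HIT | VC [26, 20]
  [6] addr=0x52 blk=20 s=0: VC-HIT | VC [26, 24]
  [7] addr=0x63 blk=24 s=0: VC-HIT | VC [26, 20]
  [8] addr=0x79 blk=30 s=2: L1-HIT | VC [26, 20]
  [9] addr=0x62 blk=24 s=0: L1-HIT | VC [26, 20]
  [10] addr=0x60 blk=24 s=0: L1-HIT | VC [26, 20]
  [11] addr=0x79 blk=30 s=2: L1-HIT | VC [26, 20]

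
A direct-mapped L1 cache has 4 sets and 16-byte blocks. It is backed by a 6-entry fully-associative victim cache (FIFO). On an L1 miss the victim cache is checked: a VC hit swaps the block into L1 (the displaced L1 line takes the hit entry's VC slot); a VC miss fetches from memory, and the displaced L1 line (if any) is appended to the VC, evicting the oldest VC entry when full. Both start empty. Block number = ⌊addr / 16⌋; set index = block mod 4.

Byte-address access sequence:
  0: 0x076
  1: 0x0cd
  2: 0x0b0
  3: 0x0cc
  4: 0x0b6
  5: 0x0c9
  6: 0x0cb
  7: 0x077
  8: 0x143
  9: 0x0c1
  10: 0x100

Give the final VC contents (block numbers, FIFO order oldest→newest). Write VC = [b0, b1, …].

  [0] addr=0x76 blk=7 s=3: MISS | VC []
  [1] addr=0xcd blk=12 s=0: MISS | VC []
  [2] addr=0xb0 blk=11 s=3: MISS | VC [7]
  [3] addr=0xcc blk=12 s=0: L1-HIT | VC [7]
  [4] addr=0xb6 blk=11 s=3: L1-HIT | VC [7]
  [5] addr=0xc9 blk=12 s=0: L1-HIT | VC [7]
  [6] addr=0xcb blk=12 s=0: L1-HIT | VC [7]
  [7] addr=0x77 blk=7 s=3: VC-HIT | VC [11]
  [8] addr=0x143 blk=20 s=0: MISS | VC [11, 12]
  [9] addr=0xc1 blk=12 s=0: VC-HIT | VC [11, 20]
  [10] addr=0x100 blk=16 s=0: MISS | VC [11, 20, 12]

VC = [11, 20, 12]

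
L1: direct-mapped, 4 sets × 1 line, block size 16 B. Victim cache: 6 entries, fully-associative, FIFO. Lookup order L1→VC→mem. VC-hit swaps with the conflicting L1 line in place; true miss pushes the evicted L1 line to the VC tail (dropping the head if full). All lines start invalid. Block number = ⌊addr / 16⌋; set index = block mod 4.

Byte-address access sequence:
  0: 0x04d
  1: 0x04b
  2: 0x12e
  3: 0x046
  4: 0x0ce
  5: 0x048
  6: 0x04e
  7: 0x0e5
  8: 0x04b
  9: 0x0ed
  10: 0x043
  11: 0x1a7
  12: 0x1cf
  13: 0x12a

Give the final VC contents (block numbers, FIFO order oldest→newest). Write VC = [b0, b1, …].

0: 0x4d (blk 4, set 0) → MISS  vc=[]
1: 0x4b (blk 4, set 0) → L1-HIT  vc=[]
2: 0x12e (blk 18, set 2) → MISS  vc=[]
3: 0x46 (blk 4, set 0) → L1-HIT  vc=[]
4: 0xce (blk 12, set 0) → MISS  vc=[4]
5: 0x48 (blk 4, set 0) → VC-HIT  vc=[12]
6: 0x4e (blk 4, set 0) → L1-HIT  vc=[12]
7: 0xe5 (blk 14, set 2) → MISS  vc=[12, 18]
8: 0x4b (blk 4, set 0) → L1-HIT  vc=[12, 18]
9: 0xed (blk 14, set 2) → L1-HIT  vc=[12, 18]
10: 0x43 (blk 4, set 0) → L1-HIT  vc=[12, 18]
11: 0x1a7 (blk 26, set 2) → MISS  vc=[12, 18, 14]
12: 0x1cf (blk 28, set 0) → MISS  vc=[12, 18, 14, 4]
13: 0x12a (blk 18, set 2) → VC-HIT  vc=[12, 26, 14, 4]

VC = [12, 26, 14, 4]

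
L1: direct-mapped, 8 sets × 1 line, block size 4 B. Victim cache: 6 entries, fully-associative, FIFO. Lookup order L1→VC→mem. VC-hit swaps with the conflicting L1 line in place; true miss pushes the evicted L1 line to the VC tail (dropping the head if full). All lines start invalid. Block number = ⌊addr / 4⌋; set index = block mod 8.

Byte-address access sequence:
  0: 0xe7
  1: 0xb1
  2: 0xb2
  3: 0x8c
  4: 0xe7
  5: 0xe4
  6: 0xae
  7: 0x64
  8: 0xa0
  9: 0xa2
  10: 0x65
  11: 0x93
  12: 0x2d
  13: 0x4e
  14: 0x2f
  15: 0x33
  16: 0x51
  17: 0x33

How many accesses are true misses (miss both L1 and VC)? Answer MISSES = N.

0: 0xe7 (blk 57, set 1) → MISS  vc=[]
1: 0xb1 (blk 44, set 4) → MISS  vc=[]
2: 0xb2 (blk 44, set 4) → L1-HIT  vc=[]
3: 0x8c (blk 35, set 3) → MISS  vc=[]
4: 0xe7 (blk 57, set 1) → L1-HIT  vc=[]
5: 0xe4 (blk 57, set 1) → L1-HIT  vc=[]
6: 0xae (blk 43, set 3) → MISS  vc=[35]
7: 0x64 (blk 25, set 1) → MISS  vc=[35, 57]
8: 0xa0 (blk 40, set 0) → MISS  vc=[35, 57]
9: 0xa2 (blk 40, set 0) → L1-HIT  vc=[35, 57]
10: 0x65 (blk 25, set 1) → L1-HIT  vc=[35, 57]
11: 0x93 (blk 36, set 4) → MISS  vc=[35, 57, 44]
12: 0x2d (blk 11, set 3) → MISS  vc=[35, 57, 44, 43]
13: 0x4e (blk 19, set 3) → MISS  vc=[35, 57, 44, 43, 11]
14: 0x2f (blk 11, set 3) → VC-HIT  vc=[35, 57, 44, 43, 19]
15: 0x33 (blk 12, set 4) → MISS  vc=[35, 57, 44, 43, 19, 36]
16: 0x51 (blk 20, set 4) → MISS  vc=[57, 44, 43, 19, 36, 12]
17: 0x33 (blk 12, set 4) → VC-HIT  vc=[57, 44, 43, 19, 36, 20]

MISSES = 11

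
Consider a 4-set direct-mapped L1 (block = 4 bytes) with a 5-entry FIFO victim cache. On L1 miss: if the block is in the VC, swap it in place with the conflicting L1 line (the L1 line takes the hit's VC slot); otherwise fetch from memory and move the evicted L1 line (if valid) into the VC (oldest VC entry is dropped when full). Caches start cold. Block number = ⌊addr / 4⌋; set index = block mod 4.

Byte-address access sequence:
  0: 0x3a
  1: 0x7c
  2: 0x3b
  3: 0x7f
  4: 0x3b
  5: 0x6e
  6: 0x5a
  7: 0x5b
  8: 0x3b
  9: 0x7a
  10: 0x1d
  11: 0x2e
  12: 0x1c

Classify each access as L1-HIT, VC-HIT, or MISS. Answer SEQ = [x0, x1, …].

  [0] addr=0x3a blk=14 s=2: MISS | VC []
  [1] addr=0x7c blk=31 s=3: MISS | VC []
  [2] addr=0x3b blk=14 s=2: L1-HIT | VC []
  [3] addr=0x7f blk=31 s=3: L1-HIT | VC []
  [4] addr=0x3b blk=14 s=2: L1-HIT | VC []
  [5] addr=0x6e blk=27 s=3: MISS | VC [31]
  [6] addr=0x5a blk=22 s=2: MISS | VC [31, 14]
  [7] addr=0x5b blk=22 s=2: L1-HIT | VC [31, 14]
  [8] addr=0x3b blk=14 s=2: VC-HIT | VC [31, 22]
  [9] addr=0x7a blk=30 s=2: MISS | VC [31, 22, 14]
  [10] addr=0x1d blk=7 s=3: MISS | VC [31, 22, 14, 27]
  [11] addr=0x2e blk=11 s=3: MISS | VC [31, 22, 14, 27, 7]
  [12] addr=0x1c blk=7 s=3: VC-HIT | VC [31, 22, 14, 27, 11]

SEQ = [MISS, MISS, L1-HIT, L1-HIT, L1-HIT, MISS, MISS, L1-HIT, VC-HIT, MISS, MISS, MISS, VC-HIT]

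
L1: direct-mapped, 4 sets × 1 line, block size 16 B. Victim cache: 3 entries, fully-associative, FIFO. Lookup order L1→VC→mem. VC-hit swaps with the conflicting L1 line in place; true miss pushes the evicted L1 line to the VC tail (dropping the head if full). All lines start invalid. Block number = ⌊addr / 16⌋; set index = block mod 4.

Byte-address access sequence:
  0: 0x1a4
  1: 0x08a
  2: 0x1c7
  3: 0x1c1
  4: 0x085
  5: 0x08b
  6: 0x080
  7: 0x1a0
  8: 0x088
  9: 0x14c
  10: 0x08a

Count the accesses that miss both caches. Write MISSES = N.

#0 0x1a4→b26/s2 MISS; vc=[]
#1 0x8a→b8/s0 MISS; vc=[]
#2 0x1c7→b28/s0 MISS; vc=[8]
#3 0x1c1→b28/s0 L1-HIT; vc=[8]
#4 0x85→b8/s0 VC-HIT; vc=[28]
#5 0x8b→b8/s0 L1-HIT; vc=[28]
#6 0x80→b8/s0 L1-HIT; vc=[28]
#7 0x1a0→b26/s2 L1-HIT; vc=[28]
#8 0x88→b8/s0 L1-HIT; vc=[28]
#9 0x14c→b20/s0 MISS; vc=[28,8]
#10 0x8a→b8/s0 VC-HIT; vc=[28,20]

MISSES = 4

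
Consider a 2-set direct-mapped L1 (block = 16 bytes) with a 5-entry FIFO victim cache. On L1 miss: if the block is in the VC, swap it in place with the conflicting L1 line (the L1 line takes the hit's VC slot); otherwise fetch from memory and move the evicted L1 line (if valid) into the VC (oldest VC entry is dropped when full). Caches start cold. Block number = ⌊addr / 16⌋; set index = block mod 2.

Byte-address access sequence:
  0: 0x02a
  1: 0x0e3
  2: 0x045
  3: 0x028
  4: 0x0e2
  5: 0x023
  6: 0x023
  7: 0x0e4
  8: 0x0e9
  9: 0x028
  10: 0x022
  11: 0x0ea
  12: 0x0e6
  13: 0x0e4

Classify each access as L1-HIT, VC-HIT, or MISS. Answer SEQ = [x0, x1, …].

0: 0x2a (blk 2, set 0) → MISS  vc=[]
1: 0xe3 (blk 14, set 0) → MISS  vc=[2]
2: 0x45 (blk 4, set 0) → MISS  vc=[2, 14]
3: 0x28 (blk 2, set 0) → VC-HIT  vc=[4, 14]
4: 0xe2 (blk 14, set 0) → VC-HIT  vc=[4, 2]
5: 0x23 (blk 2, set 0) → VC-HIT  vc=[4, 14]
6: 0x23 (blk 2, set 0) → L1-HIT  vc=[4, 14]
7: 0xe4 (blk 14, set 0) → VC-HIT  vc=[4, 2]
8: 0xe9 (blk 14, set 0) → L1-HIT  vc=[4, 2]
9: 0x28 (blk 2, set 0) → VC-HIT  vc=[4, 14]
10: 0x22 (blk 2, set 0) → L1-HIT  vc=[4, 14]
11: 0xea (blk 14, set 0) → VC-HIT  vc=[4, 2]
12: 0xe6 (blk 14, set 0) → L1-HIT  vc=[4, 2]
13: 0xe4 (blk 14, set 0) → L1-HIT  vc=[4, 2]

SEQ = [MISS, MISS, MISS, VC-HIT, VC-HIT, VC-HIT, L1-HIT, VC-HIT, L1-HIT, VC-HIT, L1-HIT, VC-HIT, L1-HIT, L1-HIT]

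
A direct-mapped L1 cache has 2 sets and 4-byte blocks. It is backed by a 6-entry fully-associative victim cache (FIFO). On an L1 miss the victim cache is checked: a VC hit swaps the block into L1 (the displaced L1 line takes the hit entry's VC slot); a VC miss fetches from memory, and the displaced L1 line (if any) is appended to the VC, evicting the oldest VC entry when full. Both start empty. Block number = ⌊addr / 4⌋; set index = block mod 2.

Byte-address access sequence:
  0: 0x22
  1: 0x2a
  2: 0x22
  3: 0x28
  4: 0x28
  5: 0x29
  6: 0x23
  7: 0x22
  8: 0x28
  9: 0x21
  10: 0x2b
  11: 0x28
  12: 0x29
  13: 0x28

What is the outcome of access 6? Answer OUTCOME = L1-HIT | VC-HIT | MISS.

  [0] addr=0x22 blk=8 s=0: MISS | VC []
  [1] addr=0x2a blk=10 s=0: MISS | VC [8]
  [2] addr=0x22 blk=8 s=0: VC-HIT | VC [10]
  [3] addr=0x28 blk=10 s=0: VC-HIT | VC [8]
  [4] addr=0x28 blk=10 s=0: L1-HIT | VC [8]
  [5] addr=0x29 blk=10 s=0: L1-HIT | VC [8]
  [6] addr=0x23 blk=8 s=0: VC-HIT | VC [10]
  [7] addr=0x22 blk=8 s=0: L1-HIT | VC [10]
  [8] addr=0x28 blk=10 s=0: VC-HIT | VC [8]
  [9] addr=0x21 blk=8 s=0: VC-HIT | VC [10]
  [10] addr=0x2b blk=10 s=0: VC-HIT | VC [8]
  [11] addr=0x28 blk=10 s=0: L1-HIT | VC [8]
  [12] addr=0x29 blk=10 s=0: L1-HIT | VC [8]
  [13] addr=0x28 blk=10 s=0: L1-HIT | VC [8]

OUTCOME = VC-HIT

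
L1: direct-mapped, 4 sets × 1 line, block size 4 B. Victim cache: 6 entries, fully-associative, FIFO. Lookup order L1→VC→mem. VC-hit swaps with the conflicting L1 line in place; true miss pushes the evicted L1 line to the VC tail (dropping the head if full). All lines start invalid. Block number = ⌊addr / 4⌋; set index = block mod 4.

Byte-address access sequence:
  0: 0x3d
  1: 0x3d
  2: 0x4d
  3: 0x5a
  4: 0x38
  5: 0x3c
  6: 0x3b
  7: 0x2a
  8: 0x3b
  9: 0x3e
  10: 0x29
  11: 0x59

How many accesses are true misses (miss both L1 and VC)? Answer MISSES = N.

MISSES = 5

  [0] addr=0x3d blk=15 s=3: MISS | VC []
  [1] addr=0x3d blk=15 s=3: L1-HIT | VC []
  [2] addr=0x4d blk=19 s=3: MISS | VC [15]
  [3] addr=0x5a blk=22 s=2: MISS | VC [15]
  [4] addr=0x38 blk=14 s=2: MISS | VC [15, 22]
  [5] addr=0x3c blk=15 s=3: VC-HIT | VC [19, 22]
  [6] addr=0x3b blk=14 s=2: L1-HIT | VC [19, 22]
  [7] addr=0x2a blk=10 s=2: MISS | VC [19, 22, 14]
  [8] addr=0x3b blk=14 s=2: VC-HIT | VC [19, 22, 10]
  [9] addr=0x3e blk=15 s=3: L1-HIT | VC [19, 22, 10]
  [10] addr=0x29 blk=10 s=2: VC-HIT | VC [19, 22, 14]
  [11] addr=0x59 blk=22 s=2: VC-HIT | VC [19, 10, 14]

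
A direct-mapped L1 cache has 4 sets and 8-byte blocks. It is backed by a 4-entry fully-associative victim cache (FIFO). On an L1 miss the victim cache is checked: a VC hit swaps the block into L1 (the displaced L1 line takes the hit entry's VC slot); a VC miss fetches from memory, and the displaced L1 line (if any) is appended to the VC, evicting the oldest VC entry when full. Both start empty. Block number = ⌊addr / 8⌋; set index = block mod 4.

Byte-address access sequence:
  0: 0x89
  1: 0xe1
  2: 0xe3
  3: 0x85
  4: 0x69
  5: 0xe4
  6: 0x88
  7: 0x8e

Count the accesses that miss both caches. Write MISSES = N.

  [0] addr=0x89 blk=17 s=1: MISS | VC []
  [1] addr=0xe1 blk=28 s=0: MISS | VC []
  [2] addr=0xe3 blk=28 s=0: L1-HIT | VC []
  [3] addr=0x85 blk=16 s=0: MISS | VC [28]
  [4] addr=0x69 blk=13 s=1: MISS | VC [28, 17]
  [5] addr=0xe4 blk=28 s=0: VC-HIT | VC [16, 17]
  [6] addr=0x88 blk=17 s=1: VC-HIT | VC [16, 13]
  [7] addr=0x8e blk=17 s=1: L1-HIT | VC [16, 13]

MISSES = 4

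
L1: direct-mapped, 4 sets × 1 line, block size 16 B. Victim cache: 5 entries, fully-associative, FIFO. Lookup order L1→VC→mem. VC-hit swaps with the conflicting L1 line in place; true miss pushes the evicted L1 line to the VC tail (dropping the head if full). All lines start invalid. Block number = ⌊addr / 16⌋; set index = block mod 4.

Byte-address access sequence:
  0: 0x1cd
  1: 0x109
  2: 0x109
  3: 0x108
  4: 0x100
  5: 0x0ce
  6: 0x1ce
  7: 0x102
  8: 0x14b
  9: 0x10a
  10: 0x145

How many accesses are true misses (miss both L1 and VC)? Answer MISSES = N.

MISSES = 4

  [0] addr=0x1cd blk=28 s=0: MISS | VC []
  [1] addr=0x109 blk=16 s=0: MISS | VC [28]
  [2] addr=0x109 blk=16 s=0: L1-HIT | VC [28]
  [3] addr=0x108 blk=16 s=0: L1-HIT | VC [28]
  [4] addr=0x100 blk=16 s=0: L1-HIT | VC [28]
  [5] addr=0xce blk=12 s=0: MISS | VC [28, 16]
  [6] addr=0x1ce blk=28 s=0: VC-HIT | VC [12, 16]
  [7] addr=0x102 blk=16 s=0: VC-HIT | VC [12, 28]
  [8] addr=0x14b blk=20 s=0: MISS | VC [12, 28, 16]
  [9] addr=0x10a blk=16 s=0: VC-HIT | VC [12, 28, 20]
  [10] addr=0x145 blk=20 s=0: VC-HIT | VC [12, 28, 16]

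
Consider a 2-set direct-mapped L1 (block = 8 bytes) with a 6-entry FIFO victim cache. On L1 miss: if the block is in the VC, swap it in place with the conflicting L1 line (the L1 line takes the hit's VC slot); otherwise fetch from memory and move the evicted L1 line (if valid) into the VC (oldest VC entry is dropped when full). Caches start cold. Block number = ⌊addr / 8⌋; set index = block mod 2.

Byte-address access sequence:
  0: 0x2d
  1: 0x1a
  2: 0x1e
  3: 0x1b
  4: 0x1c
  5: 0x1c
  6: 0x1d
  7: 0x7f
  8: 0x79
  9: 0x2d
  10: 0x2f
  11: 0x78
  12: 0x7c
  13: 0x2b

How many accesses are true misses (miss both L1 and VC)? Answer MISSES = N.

  [0] addr=0x2d blk=5 s=1: MISS | VC []
  [1] addr=0x1a blk=3 s=1: MISS | VC [5]
  [2] addr=0x1e blk=3 s=1: L1-HIT | VC [5]
  [3] addr=0x1b blk=3 s=1: L1-HIT | VC [5]
  [4] addr=0x1c blk=3 s=1: L1-HIT | VC [5]
  [5] addr=0x1c blk=3 s=1: L1-HIT | VC [5]
  [6] addr=0x1d blk=3 s=1: L1-HIT | VC [5]
  [7] addr=0x7f blk=15 s=1: MISS | VC [5, 3]
  [8] addr=0x79 blk=15 s=1: L1-HIT | VC [5, 3]
  [9] addr=0x2d blk=5 s=1: VC-HIT | VC [15, 3]
  [10] addr=0x2f blk=5 s=1: L1-HIT | VC [15, 3]
  [11] addr=0x78 blk=15 s=1: VC-HIT | VC [5, 3]
  [12] addr=0x7c blk=15 s=1: L1-HIT | VC [5, 3]
  [13] addr=0x2b blk=5 s=1: VC-HIT | VC [15, 3]

MISSES = 3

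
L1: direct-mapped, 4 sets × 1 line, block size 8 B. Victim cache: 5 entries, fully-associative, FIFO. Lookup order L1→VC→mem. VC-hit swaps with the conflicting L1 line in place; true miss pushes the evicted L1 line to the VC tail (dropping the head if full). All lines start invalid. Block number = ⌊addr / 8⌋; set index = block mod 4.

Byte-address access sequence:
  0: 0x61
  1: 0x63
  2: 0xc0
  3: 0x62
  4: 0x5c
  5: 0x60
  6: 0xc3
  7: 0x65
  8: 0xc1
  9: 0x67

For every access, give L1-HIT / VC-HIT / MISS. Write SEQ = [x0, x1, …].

0: 0x61 (blk 12, set 0) → MISS  vc=[]
1: 0x63 (blk 12, set 0) → L1-HIT  vc=[]
2: 0xc0 (blk 24, set 0) → MISS  vc=[12]
3: 0x62 (blk 12, set 0) → VC-HIT  vc=[24]
4: 0x5c (blk 11, set 3) → MISS  vc=[24]
5: 0x60 (blk 12, set 0) → L1-HIT  vc=[24]
6: 0xc3 (blk 24, set 0) → VC-HIT  vc=[12]
7: 0x65 (blk 12, set 0) → VC-HIT  vc=[24]
8: 0xc1 (blk 24, set 0) → VC-HIT  vc=[12]
9: 0x67 (blk 12, set 0) → VC-HIT  vc=[24]

SEQ = [MISS, L1-HIT, MISS, VC-HIT, MISS, L1-HIT, VC-HIT, VC-HIT, VC-HIT, VC-HIT]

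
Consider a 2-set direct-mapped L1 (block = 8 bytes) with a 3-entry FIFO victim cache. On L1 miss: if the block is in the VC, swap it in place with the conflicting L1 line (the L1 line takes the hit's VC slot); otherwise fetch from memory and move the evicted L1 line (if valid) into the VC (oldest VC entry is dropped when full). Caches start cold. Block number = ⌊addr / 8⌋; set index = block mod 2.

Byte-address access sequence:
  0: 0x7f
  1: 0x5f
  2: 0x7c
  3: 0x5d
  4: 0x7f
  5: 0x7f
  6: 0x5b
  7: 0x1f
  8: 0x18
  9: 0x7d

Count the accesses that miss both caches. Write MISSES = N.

#0 0x7f→b15/s1 MISS; vc=[]
#1 0x5f→b11/s1 MISS; vc=[15]
#2 0x7c→b15/s1 VC-HIT; vc=[11]
#3 0x5d→b11/s1 VC-HIT; vc=[15]
#4 0x7f→b15/s1 VC-HIT; vc=[11]
#5 0x7f→b15/s1 L1-HIT; vc=[11]
#6 0x5b→b11/s1 VC-HIT; vc=[15]
#7 0x1f→b3/s1 MISS; vc=[15,11]
#8 0x18→b3/s1 L1-HIT; vc=[15,11]
#9 0x7d→b15/s1 VC-HIT; vc=[3,11]

MISSES = 3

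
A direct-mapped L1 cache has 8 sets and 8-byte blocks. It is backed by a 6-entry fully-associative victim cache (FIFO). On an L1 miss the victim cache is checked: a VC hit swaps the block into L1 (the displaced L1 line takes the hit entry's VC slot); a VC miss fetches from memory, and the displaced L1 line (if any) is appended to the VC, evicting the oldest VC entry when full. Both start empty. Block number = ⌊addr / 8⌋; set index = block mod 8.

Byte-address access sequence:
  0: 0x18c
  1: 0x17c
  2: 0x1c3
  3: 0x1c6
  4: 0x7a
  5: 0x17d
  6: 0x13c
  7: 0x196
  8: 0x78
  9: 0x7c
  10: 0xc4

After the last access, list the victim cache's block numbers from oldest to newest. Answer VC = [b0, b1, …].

VC = [39, 47, 56]

  [0] addr=0x18c blk=49 s=1: MISS | VC []
  [1] addr=0x17c blk=47 s=7: MISS | VC []
  [2] addr=0x1c3 blk=56 s=0: MISS | VC []
  [3] addr=0x1c6 blk=56 s=0: L1-HIT | VC []
  [4] addr=0x7a blk=15 s=7: MISS | VC [47]
  [5] addr=0x17d blk=47 s=7: VC-HIT | VC [15]
  [6] addr=0x13c blk=39 s=7: MISS | VC [15, 47]
  [7] addr=0x196 blk=50 s=2: MISS | VC [15, 47]
  [8] addr=0x78 blk=15 s=7: VC-HIT | VC [39, 47]
  [9] addr=0x7c blk=15 s=7: L1-HIT | VC [39, 47]
  [10] addr=0xc4 blk=24 s=0: MISS | VC [39, 47, 56]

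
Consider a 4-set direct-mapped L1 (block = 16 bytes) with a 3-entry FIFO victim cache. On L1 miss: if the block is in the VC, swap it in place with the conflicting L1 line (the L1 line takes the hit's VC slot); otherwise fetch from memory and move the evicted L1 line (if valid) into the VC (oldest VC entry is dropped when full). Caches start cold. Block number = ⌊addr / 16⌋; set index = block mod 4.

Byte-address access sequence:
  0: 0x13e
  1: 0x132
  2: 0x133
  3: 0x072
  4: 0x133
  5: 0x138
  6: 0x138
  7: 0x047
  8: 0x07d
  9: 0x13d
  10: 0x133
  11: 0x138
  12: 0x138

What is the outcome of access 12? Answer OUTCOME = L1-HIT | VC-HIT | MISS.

OUTCOME = L1-HIT

0: 0x13e (blk 19, set 3) → MISS  vc=[]
1: 0x132 (blk 19, set 3) → L1-HIT  vc=[]
2: 0x133 (blk 19, set 3) → L1-HIT  vc=[]
3: 0x72 (blk 7, set 3) → MISS  vc=[19]
4: 0x133 (blk 19, set 3) → VC-HIT  vc=[7]
5: 0x138 (blk 19, set 3) → L1-HIT  vc=[7]
6: 0x138 (blk 19, set 3) → L1-HIT  vc=[7]
7: 0x47 (blk 4, set 0) → MISS  vc=[7]
8: 0x7d (blk 7, set 3) → VC-HIT  vc=[19]
9: 0x13d (blk 19, set 3) → VC-HIT  vc=[7]
10: 0x133 (blk 19, set 3) → L1-HIT  vc=[7]
11: 0x138 (blk 19, set 3) → L1-HIT  vc=[7]
12: 0x138 (blk 19, set 3) → L1-HIT  vc=[7]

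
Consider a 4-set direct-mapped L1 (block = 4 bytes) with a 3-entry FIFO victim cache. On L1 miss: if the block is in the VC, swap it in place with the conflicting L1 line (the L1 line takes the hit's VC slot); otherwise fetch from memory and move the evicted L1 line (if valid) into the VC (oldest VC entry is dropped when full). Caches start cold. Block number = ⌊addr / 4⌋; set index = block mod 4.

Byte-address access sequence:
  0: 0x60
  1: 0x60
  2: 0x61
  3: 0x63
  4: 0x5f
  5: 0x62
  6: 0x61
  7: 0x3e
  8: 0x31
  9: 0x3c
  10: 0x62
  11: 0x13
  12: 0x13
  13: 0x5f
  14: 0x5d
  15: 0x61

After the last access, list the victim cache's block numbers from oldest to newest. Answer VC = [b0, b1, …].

VC = [15, 12, 4]

#0 0x60→b24/s0 MISS; vc=[]
#1 0x60→b24/s0 L1-HIT; vc=[]
#2 0x61→b24/s0 L1-HIT; vc=[]
#3 0x63→b24/s0 L1-HIT; vc=[]
#4 0x5f→b23/s3 MISS; vc=[]
#5 0x62→b24/s0 L1-HIT; vc=[]
#6 0x61→b24/s0 L1-HIT; vc=[]
#7 0x3e→b15/s3 MISS; vc=[23]
#8 0x31→b12/s0 MISS; vc=[23,24]
#9 0x3c→b15/s3 L1-HIT; vc=[23,24]
#10 0x62→b24/s0 VC-HIT; vc=[23,12]
#11 0x13→b4/s0 MISS; vc=[23,12,24]
#12 0x13→b4/s0 L1-HIT; vc=[23,12,24]
#13 0x5f→b23/s3 VC-HIT; vc=[15,12,24]
#14 0x5d→b23/s3 L1-HIT; vc=[15,12,24]
#15 0x61→b24/s0 VC-HIT; vc=[15,12,4]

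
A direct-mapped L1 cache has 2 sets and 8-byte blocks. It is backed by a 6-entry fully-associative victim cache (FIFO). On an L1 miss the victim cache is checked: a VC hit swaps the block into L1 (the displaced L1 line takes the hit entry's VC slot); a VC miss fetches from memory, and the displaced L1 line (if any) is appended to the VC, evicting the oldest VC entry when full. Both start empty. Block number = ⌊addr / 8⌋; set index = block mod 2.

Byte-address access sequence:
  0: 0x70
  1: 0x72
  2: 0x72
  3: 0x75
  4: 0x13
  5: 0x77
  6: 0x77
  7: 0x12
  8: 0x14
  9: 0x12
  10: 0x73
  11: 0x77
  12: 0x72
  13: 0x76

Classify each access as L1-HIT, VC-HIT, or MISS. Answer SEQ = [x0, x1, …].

SEQ = [MISS, L1-HIT, L1-HIT, L1-HIT, MISS, VC-HIT, L1-HIT, VC-HIT, L1-HIT, L1-HIT, VC-HIT, L1-HIT, L1-HIT, L1-HIT]

#0 0x70→b14/s0 MISS; vc=[]
#1 0x72→b14/s0 L1-HIT; vc=[]
#2 0x72→b14/s0 L1-HIT; vc=[]
#3 0x75→b14/s0 L1-HIT; vc=[]
#4 0x13→b2/s0 MISS; vc=[14]
#5 0x77→b14/s0 VC-HIT; vc=[2]
#6 0x77→b14/s0 L1-HIT; vc=[2]
#7 0x12→b2/s0 VC-HIT; vc=[14]
#8 0x14→b2/s0 L1-HIT; vc=[14]
#9 0x12→b2/s0 L1-HIT; vc=[14]
#10 0x73→b14/s0 VC-HIT; vc=[2]
#11 0x77→b14/s0 L1-HIT; vc=[2]
#12 0x72→b14/s0 L1-HIT; vc=[2]
#13 0x76→b14/s0 L1-HIT; vc=[2]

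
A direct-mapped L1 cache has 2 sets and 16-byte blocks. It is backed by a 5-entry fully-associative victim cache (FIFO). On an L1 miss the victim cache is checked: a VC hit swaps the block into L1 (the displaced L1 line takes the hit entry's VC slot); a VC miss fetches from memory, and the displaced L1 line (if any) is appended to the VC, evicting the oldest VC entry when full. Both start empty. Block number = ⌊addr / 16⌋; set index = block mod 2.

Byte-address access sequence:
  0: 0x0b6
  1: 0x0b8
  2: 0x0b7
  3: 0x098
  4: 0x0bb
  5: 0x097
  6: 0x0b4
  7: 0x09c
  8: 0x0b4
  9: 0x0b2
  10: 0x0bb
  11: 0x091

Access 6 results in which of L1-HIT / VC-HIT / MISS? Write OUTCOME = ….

#0 0xb6→b11/s1 MISS; vc=[]
#1 0xb8→b11/s1 L1-HIT; vc=[]
#2 0xb7→b11/s1 L1-HIT; vc=[]
#3 0x98→b9/s1 MISS; vc=[11]
#4 0xbb→b11/s1 VC-HIT; vc=[9]
#5 0x97→b9/s1 VC-HIT; vc=[11]
#6 0xb4→b11/s1 VC-HIT; vc=[9]
#7 0x9c→b9/s1 VC-HIT; vc=[11]
#8 0xb4→b11/s1 VC-HIT; vc=[9]
#9 0xb2→b11/s1 L1-HIT; vc=[9]
#10 0xbb→b11/s1 L1-HIT; vc=[9]
#11 0x91→b9/s1 VC-HIT; vc=[11]

OUTCOME = VC-HIT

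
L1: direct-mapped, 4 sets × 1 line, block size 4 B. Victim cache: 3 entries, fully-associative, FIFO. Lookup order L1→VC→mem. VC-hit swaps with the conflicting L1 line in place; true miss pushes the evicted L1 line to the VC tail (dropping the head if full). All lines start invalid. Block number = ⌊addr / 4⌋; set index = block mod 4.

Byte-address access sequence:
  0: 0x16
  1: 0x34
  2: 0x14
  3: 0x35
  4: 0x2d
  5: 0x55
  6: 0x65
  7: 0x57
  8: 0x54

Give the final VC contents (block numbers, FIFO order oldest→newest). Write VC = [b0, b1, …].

#0 0x16→b5/s1 MISS; vc=[]
#1 0x34→b13/s1 MISS; vc=[5]
#2 0x14→b5/s1 VC-HIT; vc=[13]
#3 0x35→b13/s1 VC-HIT; vc=[5]
#4 0x2d→b11/s3 MISS; vc=[5]
#5 0x55→b21/s1 MISS; vc=[5,13]
#6 0x65→b25/s1 MISS; vc=[5,13,21]
#7 0x57→b21/s1 VC-HIT; vc=[5,13,25]
#8 0x54→b21/s1 L1-HIT; vc=[5,13,25]

VC = [5, 13, 25]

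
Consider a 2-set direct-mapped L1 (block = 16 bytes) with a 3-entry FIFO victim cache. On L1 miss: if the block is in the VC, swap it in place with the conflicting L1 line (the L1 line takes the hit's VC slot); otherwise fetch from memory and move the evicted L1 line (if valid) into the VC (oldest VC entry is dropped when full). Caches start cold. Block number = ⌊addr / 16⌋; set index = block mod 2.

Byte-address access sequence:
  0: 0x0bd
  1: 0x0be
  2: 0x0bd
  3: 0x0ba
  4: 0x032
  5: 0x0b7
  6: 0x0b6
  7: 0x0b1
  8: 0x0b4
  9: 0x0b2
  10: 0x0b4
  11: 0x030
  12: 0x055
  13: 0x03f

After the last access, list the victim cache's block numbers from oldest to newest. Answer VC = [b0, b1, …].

0: 0xbd (blk 11, set 1) → MISS  vc=[]
1: 0xbe (blk 11, set 1) → L1-HIT  vc=[]
2: 0xbd (blk 11, set 1) → L1-HIT  vc=[]
3: 0xba (blk 11, set 1) → L1-HIT  vc=[]
4: 0x32 (blk 3, set 1) → MISS  vc=[11]
5: 0xb7 (blk 11, set 1) → VC-HIT  vc=[3]
6: 0xb6 (blk 11, set 1) → L1-HIT  vc=[3]
7: 0xb1 (blk 11, set 1) → L1-HIT  vc=[3]
8: 0xb4 (blk 11, set 1) → L1-HIT  vc=[3]
9: 0xb2 (blk 11, set 1) → L1-HIT  vc=[3]
10: 0xb4 (blk 11, set 1) → L1-HIT  vc=[3]
11: 0x30 (blk 3, set 1) → VC-HIT  vc=[11]
12: 0x55 (blk 5, set 1) → MISS  vc=[11, 3]
13: 0x3f (blk 3, set 1) → VC-HIT  vc=[11, 5]

VC = [11, 5]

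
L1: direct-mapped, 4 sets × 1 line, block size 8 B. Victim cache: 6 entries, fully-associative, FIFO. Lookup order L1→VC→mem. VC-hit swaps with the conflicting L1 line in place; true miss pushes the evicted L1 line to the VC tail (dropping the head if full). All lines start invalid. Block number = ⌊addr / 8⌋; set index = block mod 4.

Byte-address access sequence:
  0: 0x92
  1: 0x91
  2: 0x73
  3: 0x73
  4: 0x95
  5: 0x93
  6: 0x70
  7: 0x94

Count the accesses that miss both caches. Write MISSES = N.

MISSES = 2

#0 0x92→b18/s2 MISS; vc=[]
#1 0x91→b18/s2 L1-HIT; vc=[]
#2 0x73→b14/s2 MISS; vc=[18]
#3 0x73→b14/s2 L1-HIT; vc=[18]
#4 0x95→b18/s2 VC-HIT; vc=[14]
#5 0x93→b18/s2 L1-HIT; vc=[14]
#6 0x70→b14/s2 VC-HIT; vc=[18]
#7 0x94→b18/s2 VC-HIT; vc=[14]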